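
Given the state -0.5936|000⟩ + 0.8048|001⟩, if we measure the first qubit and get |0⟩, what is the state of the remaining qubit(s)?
-0.5936|00⟩ + 0.8048|01⟩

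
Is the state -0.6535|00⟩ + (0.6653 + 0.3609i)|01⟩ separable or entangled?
Separable

Writing the state as a|00⟩ + b|01⟩ + c|10⟩ + d|11⟩, it is a product state iff ad − bc = 0.
Here (a, b, c, d) = (-0.6535, (0.6653 + 0.3609i), 0, 0): ad − bc = (-0.6535)(0) − (0.6653 + 0.3609i)(0) = 0, so the state is separable.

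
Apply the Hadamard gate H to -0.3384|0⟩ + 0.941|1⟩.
0.4261|0⟩ - 0.9047|1⟩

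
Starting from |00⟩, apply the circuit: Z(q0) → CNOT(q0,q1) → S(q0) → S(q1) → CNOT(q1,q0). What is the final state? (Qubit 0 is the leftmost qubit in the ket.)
|00⟩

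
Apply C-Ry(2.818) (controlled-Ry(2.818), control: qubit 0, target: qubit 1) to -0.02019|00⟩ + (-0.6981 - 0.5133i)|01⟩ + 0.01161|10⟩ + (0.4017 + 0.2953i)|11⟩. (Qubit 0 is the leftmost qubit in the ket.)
-0.02019|00⟩ + (-0.6981 - 0.5133i)|01⟩ + (-0.3946 - 0.2914i)|10⟩ + (0.07617 + 0.04757i)|11⟩

C-Ry(2.818) leaves the control-|0⟩ kets |00⟩, |01⟩ unchanged and applies Ry(2.818) to qubit 1 on the control-|1⟩ pair (|10⟩, |11⟩).
Ry(2.818) = [[cos(θ/2), −sin(θ/2)], [sin(θ/2), cos(θ/2)]]; θ = 2.818, cos(θ/2) ≈ 0.161091, sin(θ/2) ≈ 0.98694.
With a = amp(|10⟩) = 0.01161 and b = amp(|11⟩) = (0.4017 + 0.2953i):
new amp(|10⟩) = (0.161091)·a + (-0.98694)·b = (-0.3946 - 0.2914i)
new amp(|11⟩) = (0.98694)·a + (0.161091)·b = (0.07617 + 0.04757i)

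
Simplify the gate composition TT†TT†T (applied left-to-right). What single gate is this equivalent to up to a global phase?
T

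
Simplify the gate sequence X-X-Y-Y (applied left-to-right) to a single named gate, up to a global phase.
I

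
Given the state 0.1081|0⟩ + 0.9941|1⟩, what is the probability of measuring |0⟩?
0.01169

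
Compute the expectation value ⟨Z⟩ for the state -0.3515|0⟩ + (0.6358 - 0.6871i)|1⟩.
-0.7528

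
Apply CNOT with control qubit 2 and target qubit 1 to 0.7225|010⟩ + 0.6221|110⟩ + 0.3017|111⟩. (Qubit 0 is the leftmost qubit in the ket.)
0.7225|010⟩ + 0.3017|101⟩ + 0.6221|110⟩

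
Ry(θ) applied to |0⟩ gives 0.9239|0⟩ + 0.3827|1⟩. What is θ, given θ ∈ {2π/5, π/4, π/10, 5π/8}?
π/4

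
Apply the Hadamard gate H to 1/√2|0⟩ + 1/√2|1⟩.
|0⟩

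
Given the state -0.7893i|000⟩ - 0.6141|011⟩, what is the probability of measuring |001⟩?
0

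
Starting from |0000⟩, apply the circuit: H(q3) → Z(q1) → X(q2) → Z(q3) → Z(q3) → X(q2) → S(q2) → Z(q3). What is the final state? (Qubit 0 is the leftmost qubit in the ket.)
1/√2|0000⟩ - 1/√2|0001⟩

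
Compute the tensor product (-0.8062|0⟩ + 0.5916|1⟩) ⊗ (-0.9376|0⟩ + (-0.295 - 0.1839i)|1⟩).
0.7559|00⟩ + (0.2378 + 0.1483i)|01⟩ - 0.5547|10⟩ + (-0.1745 - 0.1088i)|11⟩

amp(|b₁b₂…⟩) = product of the factor amplitudes for bits b₁, b₂, …; only kets whose every factor amplitude is nonzero survive.
|00⟩: (-0.8062)(-0.9376) = 0.7559
|01⟩: (-0.8062)(-0.295 - 0.1839i) = (0.2378 + 0.1483i)
|10⟩: (0.5916)(-0.9376) = -0.5547
|11⟩: (0.5916)(-0.295 - 0.1839i) = (-0.1745 - 0.1088i)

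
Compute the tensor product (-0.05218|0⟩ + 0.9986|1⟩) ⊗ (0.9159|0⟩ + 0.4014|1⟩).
-0.04779|00⟩ - 0.02095|01⟩ + 0.9146|10⟩ + 0.4008|11⟩

amp(|b₁b₂…⟩) = product of the factor amplitudes for bits b₁, b₂, …; only kets whose every factor amplitude is nonzero survive.
|00⟩: (-0.05218)(0.9159) = -0.04779
|01⟩: (-0.05218)(0.4014) = -0.02095
|10⟩: (0.9986)(0.9159) = 0.9146
|11⟩: (0.9986)(0.4014) = 0.4008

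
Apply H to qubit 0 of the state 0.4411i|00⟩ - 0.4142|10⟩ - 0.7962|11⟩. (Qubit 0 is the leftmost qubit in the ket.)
(-0.2929 + 0.3119i)|00⟩ - 0.563|01⟩ + (0.2929 + 0.3119i)|10⟩ + 0.563|11⟩

H on qubit 0 mixes each pair of kets that differ only in qubit 0: amplitudes (a, b) of (|…0…⟩, |…1…⟩) become ((a + b)/√2, (a − b)/√2). Kets absent from the input have amplitude 0.
(|00⟩, |10⟩): (a, b) = (0.4411i, -0.4142) → ((-0.2929 + 0.3119i), (0.2929 + 0.3119i))
(|01⟩, |11⟩): (a, b) = (0, -0.7962) → (-0.563, 0.563)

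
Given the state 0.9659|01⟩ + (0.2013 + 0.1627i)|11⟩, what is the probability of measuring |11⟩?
0.06699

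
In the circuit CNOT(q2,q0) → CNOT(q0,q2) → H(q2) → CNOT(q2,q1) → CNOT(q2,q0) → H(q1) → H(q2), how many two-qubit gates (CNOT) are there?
4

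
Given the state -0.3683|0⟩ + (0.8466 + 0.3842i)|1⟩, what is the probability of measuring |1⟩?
0.8643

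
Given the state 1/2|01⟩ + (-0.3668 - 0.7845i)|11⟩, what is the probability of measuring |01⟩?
1/4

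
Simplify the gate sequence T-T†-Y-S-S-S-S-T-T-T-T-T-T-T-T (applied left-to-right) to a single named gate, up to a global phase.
Y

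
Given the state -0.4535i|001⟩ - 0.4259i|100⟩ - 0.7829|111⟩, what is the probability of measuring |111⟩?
0.6129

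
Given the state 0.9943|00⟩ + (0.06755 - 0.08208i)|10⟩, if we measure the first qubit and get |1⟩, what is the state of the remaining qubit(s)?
(0.6355 - 0.7721i)|0⟩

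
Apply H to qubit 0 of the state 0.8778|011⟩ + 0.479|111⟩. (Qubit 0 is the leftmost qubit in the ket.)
0.9594|011⟩ + 0.282|111⟩

H on qubit 0 mixes each pair of kets that differ only in qubit 0: amplitudes (a, b) of (|…0…⟩, |…1…⟩) become ((a + b)/√2, (a − b)/√2). Kets absent from the input have amplitude 0.
(|011⟩, |111⟩): (a, b) = (0.8778, 0.479) → (0.9594, 0.282)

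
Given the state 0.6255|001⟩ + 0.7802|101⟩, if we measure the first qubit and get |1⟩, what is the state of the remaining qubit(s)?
|01⟩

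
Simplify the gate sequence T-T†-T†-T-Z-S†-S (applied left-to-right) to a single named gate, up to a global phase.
Z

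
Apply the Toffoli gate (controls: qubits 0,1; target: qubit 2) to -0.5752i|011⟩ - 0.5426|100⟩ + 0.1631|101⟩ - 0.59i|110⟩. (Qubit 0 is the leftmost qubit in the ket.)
-0.5752i|011⟩ - 0.5426|100⟩ + 0.1631|101⟩ - 0.59i|111⟩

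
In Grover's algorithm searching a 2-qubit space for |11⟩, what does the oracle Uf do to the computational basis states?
Uf|x⟩ = -|x⟩ if x = 11, else |x⟩ (phase flip on target)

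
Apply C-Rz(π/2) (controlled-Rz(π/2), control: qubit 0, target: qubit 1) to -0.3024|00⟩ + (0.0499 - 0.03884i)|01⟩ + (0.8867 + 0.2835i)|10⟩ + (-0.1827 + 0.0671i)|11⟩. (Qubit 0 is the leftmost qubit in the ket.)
-0.3024|00⟩ + (0.0499 - 0.03884i)|01⟩ + (0.8275 - 0.4265i)|10⟩ + (-0.1766 - 0.08174i)|11⟩

C-Rz(π/2) leaves the control-|0⟩ kets |00⟩, |01⟩ unchanged and applies Rz(π/2) to qubit 1 on the control-|1⟩ pair (|10⟩, |11⟩).
Rz(π/2) = [[e^(−iθ/2), 0], [0, e^(iθ/2)]] with e^(±iθ/2) = cos(θ/2) ± i·sin(θ/2); θ = π/2, cos(θ/2) ≈ 0.707107, sin(θ/2) ≈ 0.707107.
With a = amp(|10⟩) = (0.8867 + 0.2835i) and b = amp(|11⟩) = (-0.1827 + 0.0671i):
new amp(|10⟩) = (0.707107 - 0.707107i)·a = (0.8275 - 0.4265i)
new amp(|11⟩) = (0.707107 + 0.707107i)·b = (-0.1766 - 0.08174i)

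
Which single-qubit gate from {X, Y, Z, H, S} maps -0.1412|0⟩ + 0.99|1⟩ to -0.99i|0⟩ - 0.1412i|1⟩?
Y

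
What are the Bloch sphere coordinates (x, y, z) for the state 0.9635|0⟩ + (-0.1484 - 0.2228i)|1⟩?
(-0.286, -0.4293, 0.8567)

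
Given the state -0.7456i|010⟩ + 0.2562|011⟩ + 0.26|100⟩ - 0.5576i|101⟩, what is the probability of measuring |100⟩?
0.0676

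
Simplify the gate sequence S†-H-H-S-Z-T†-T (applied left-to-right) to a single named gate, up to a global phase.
Z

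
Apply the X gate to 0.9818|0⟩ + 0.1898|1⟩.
0.1898|0⟩ + 0.9818|1⟩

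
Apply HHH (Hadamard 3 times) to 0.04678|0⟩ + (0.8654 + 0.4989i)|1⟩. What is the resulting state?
(0.645 + 0.3528i)|0⟩ + (-0.5789 - 0.3528i)|1⟩

H² = I, so H^3 = H: a single Hadamard. With (a, b) = (0.04678, (0.8654 + 0.4989i)), H gives ((a + b)/√2, (a − b)/√2) = ((0.645 + 0.3528i), (-0.5789 - 0.3528i)).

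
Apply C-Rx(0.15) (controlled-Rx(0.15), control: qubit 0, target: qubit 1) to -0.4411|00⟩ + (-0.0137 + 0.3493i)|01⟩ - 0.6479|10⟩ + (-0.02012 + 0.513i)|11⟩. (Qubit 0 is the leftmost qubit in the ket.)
-0.4411|00⟩ + (-0.0137 + 0.3493i)|01⟩ + (-0.6076 + 0.001508i)|10⟩ + (-0.02006 + 0.5601i)|11⟩

C-Rx(0.15) leaves the control-|0⟩ kets |00⟩, |01⟩ unchanged and applies Rx(0.15) to qubit 1 on the control-|1⟩ pair (|10⟩, |11⟩).
Rx(0.15) = [[cos(θ/2), −i·sin(θ/2)], [−i·sin(θ/2), cos(θ/2)]]; θ = 0.15, cos(θ/2) ≈ 0.997189, sin(θ/2) ≈ 0.0749297.
With a = amp(|10⟩) = -0.6479 and b = amp(|11⟩) = (-0.02012 + 0.513i):
new amp(|10⟩) = (0.997189)·a + (-0.0749297i)·b = (-0.6076 + 0.001508i)
new amp(|11⟩) = (-0.0749297i)·a + (0.997189)·b = (-0.02006 + 0.5601i)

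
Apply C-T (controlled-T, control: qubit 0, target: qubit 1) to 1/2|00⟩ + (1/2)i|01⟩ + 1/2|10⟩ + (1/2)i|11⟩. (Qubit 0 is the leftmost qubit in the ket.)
1/2|00⟩ + (1/2)i|01⟩ + 1/2|10⟩ + (-1/√8 + (1/√8)i)|11⟩

C-T leaves the control-|0⟩ kets |00⟩, |01⟩ unchanged and applies T to qubit 1 on the control-|1⟩ pair (|10⟩, |11⟩).
T = [[1, 0], [0, (1/√2 + (1/√2)i)]].
With a = amp(|10⟩) = 1/2 and b = amp(|11⟩) = (1/2)i:
new amp(|10⟩) = (1)·a = 1/2
new amp(|11⟩) = (1/√2 + (1/√2)i)·b = (-1/√8 + (1/√8)i)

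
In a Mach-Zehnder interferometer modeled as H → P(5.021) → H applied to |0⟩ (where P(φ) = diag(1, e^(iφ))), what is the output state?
(0.6519 - 0.4764i)|0⟩ + (0.3481 + 0.4764i)|1⟩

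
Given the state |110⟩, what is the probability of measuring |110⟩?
1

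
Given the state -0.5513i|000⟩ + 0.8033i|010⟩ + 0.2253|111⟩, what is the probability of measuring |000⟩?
0.3039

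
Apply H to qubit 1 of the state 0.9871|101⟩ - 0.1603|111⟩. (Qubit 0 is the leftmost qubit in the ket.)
0.5846|101⟩ + 0.8113|111⟩

H on qubit 1 mixes each pair of kets that differ only in qubit 1: amplitudes (a, b) of (|…0…⟩, |…1…⟩) become ((a + b)/√2, (a − b)/√2). Kets absent from the input have amplitude 0.
(|101⟩, |111⟩): (a, b) = (0.9871, -0.1603) → (0.5846, 0.8113)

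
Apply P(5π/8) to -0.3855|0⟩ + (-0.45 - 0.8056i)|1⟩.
-0.3855|0⟩ + (0.9165 - 0.1075i)|1⟩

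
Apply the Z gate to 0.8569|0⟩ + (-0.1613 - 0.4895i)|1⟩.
0.8569|0⟩ + (0.1613 + 0.4895i)|1⟩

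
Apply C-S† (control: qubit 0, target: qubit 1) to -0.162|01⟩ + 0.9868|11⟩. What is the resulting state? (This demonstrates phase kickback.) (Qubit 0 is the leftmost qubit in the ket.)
-0.162|01⟩ - 0.9868i|11⟩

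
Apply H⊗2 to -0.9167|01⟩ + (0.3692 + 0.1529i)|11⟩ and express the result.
(-0.2738 + 0.07645i)|00⟩ + (0.2738 - 0.07645i)|01⟩ + (-0.643 - 0.07645i)|10⟩ + (0.643 + 0.07645i)|11⟩

H⊗2 gives amp(|y⟩) = (1/2) Σ_x (−1)^(x·y) amp(|x⟩), where x·y is the number of positions in which both x and y have a 1.
|00⟩: (-0.9167 + (0.3692 + 0.1529i))/2 = (-0.2738 + 0.07645i)
|01⟩: (0.9167 - (0.3692 + 0.1529i))/2 = (0.2738 - 0.07645i)
|10⟩: (-0.9167 - (0.3692 + 0.1529i))/2 = (-0.643 - 0.07645i)
|11⟩: (0.9167 + (0.3692 + 0.1529i))/2 = (0.643 + 0.07645i)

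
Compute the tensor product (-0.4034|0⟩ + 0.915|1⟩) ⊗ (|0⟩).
-0.4034|00⟩ + 0.915|10⟩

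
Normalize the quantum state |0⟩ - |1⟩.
1/√2|0⟩ - 1/√2|1⟩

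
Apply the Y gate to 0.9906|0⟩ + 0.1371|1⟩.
-0.1371i|0⟩ + 0.9906i|1⟩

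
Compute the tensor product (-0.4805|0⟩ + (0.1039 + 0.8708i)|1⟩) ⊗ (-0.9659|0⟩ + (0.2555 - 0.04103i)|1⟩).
0.4641|00⟩ + (-0.1228 + 0.01971i)|01⟩ + (-0.1004 - 0.8411i)|10⟩ + (0.06228 + 0.2182i)|11⟩

amp(|b₁b₂…⟩) = product of the factor amplitudes for bits b₁, b₂, …; only kets whose every factor amplitude is nonzero survive.
|00⟩: (-0.4805)(-0.9659) = 0.4641
|01⟩: (-0.4805)(0.2555 - 0.04103i) = (-0.1228 + 0.01971i)
|10⟩: (0.1039 + 0.8708i)(-0.9659) = (-0.1004 - 0.8411i)
|11⟩: (0.1039 + 0.8708i)(0.2555 - 0.04103i) = (0.06228 + 0.2182i)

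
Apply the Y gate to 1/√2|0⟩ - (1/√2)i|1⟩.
-1/√2|0⟩ + (1/√2)i|1⟩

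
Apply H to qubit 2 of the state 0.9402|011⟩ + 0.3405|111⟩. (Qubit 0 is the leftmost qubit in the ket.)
0.6648|010⟩ - 0.6648|011⟩ + 0.2408|110⟩ - 0.2408|111⟩

H on qubit 2 mixes each pair of kets that differ only in qubit 2: amplitudes (a, b) of (|…0…⟩, |…1…⟩) become ((a + b)/√2, (a − b)/√2). Kets absent from the input have amplitude 0.
(|010⟩, |011⟩): (a, b) = (0, 0.9402) → (0.6648, -0.6648)
(|110⟩, |111⟩): (a, b) = (0, 0.3405) → (0.2408, -0.2408)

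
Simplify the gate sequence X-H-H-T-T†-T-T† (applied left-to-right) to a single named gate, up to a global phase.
X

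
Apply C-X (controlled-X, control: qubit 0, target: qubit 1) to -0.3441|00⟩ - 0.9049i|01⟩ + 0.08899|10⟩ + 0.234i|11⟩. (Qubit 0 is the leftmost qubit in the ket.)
-0.3441|00⟩ - 0.9049i|01⟩ + 0.234i|10⟩ + 0.08899|11⟩

C-X leaves the control-|0⟩ kets |00⟩, |01⟩ unchanged and applies X to qubit 1 on the control-|1⟩ pair (|10⟩, |11⟩).
X = [[0, 1], [1, 0]].
With a = amp(|10⟩) = 0.08899 and b = amp(|11⟩) = 0.234i:
new amp(|10⟩) = (1)·b = 0.234i
new amp(|11⟩) = (1)·a = 0.08899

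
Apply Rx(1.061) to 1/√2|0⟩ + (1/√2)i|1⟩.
0.9677|0⟩ + 0.2521i|1⟩

Rx(1.061) = [[cos(θ/2), −i·sin(θ/2)], [−i·sin(θ/2), cos(θ/2)]]; θ = 1.061, cos(θ/2) ≈ 0.862554, sin(θ/2) ≈ 0.505965.
With a = amp(|0⟩) = 1/√2 and b = amp(|1⟩) = (1/√2)i:
new amp(|0⟩) = (0.862554)·a + (-0.505965i)·b = 0.9677
new amp(|1⟩) = (-0.505965i)·a + (0.862554)·b = 0.2521i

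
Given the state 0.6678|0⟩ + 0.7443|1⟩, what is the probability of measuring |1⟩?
0.554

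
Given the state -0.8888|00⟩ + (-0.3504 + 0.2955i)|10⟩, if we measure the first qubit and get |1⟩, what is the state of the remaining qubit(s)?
(-0.7645 + 0.6447i)|0⟩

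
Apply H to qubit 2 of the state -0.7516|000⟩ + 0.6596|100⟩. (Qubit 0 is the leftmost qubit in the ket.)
-0.5315|000⟩ - 0.5315|001⟩ + 0.4664|100⟩ + 0.4664|101⟩

H on qubit 2 mixes each pair of kets that differ only in qubit 2: amplitudes (a, b) of (|…0…⟩, |…1…⟩) become ((a + b)/√2, (a − b)/√2). Kets absent from the input have amplitude 0.
(|000⟩, |001⟩): (a, b) = (-0.7516, 0) → (-0.5315, -0.5315)
(|100⟩, |101⟩): (a, b) = (0.6596, 0) → (0.4664, 0.4664)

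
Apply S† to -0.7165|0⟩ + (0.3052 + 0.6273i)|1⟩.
-0.7165|0⟩ + (0.6273 - 0.3052i)|1⟩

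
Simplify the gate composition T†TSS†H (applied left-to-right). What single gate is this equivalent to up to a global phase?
H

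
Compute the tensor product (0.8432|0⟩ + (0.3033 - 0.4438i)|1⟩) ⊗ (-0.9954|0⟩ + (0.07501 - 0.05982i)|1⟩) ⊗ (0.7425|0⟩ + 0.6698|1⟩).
-0.6232|000⟩ - 0.5622|001⟩ + (0.04696 - 0.03745i)|010⟩ + (0.04236 - 0.03378i)|011⟩ + (-0.2242 + 0.328i)|100⟩ + (-0.2022 + 0.2959i)|101⟩ + (-0.00282 - 0.03819i)|110⟩ + (-0.002544 - 0.03445i)|111⟩

amp(|b₁b₂…⟩) = product of the factor amplitudes for bits b₁, b₂, …; only kets whose every factor amplitude is nonzero survive.
|000⟩: (0.8432)(-0.9954)(0.7425) = -0.6232
|001⟩: (0.8432)(-0.9954)(0.6698) = -0.5622
|010⟩: (0.8432)(0.07501 - 0.05982i)(0.7425) = (0.04696 - 0.03745i)
|011⟩: (0.8432)(0.07501 - 0.05982i)(0.6698) = (0.04236 - 0.03378i)
|100⟩: (0.3033 - 0.4438i)(-0.9954)(0.7425) = (-0.2242 + 0.328i)
|101⟩: (0.3033 - 0.4438i)(-0.9954)(0.6698) = (-0.2022 + 0.2959i)
|110⟩: (0.3033 - 0.4438i)(0.07501 - 0.05982i)(0.7425) = (-0.00282 - 0.03819i)
|111⟩: (0.3033 - 0.4438i)(0.07501 - 0.05982i)(0.6698) = (-0.002544 - 0.03445i)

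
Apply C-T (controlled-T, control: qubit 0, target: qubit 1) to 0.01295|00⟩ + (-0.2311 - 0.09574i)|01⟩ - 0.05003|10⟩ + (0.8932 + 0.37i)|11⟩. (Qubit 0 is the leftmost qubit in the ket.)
0.01295|00⟩ + (-0.2311 - 0.09574i)|01⟩ - 0.05003|10⟩ + (0.37 + 0.8932i)|11⟩

C-T leaves the control-|0⟩ kets |00⟩, |01⟩ unchanged and applies T to qubit 1 on the control-|1⟩ pair (|10⟩, |11⟩).
T = [[1, 0], [0, (1/√2 + (1/√2)i)]].
With a = amp(|10⟩) = -0.05003 and b = amp(|11⟩) = (0.8932 + 0.37i):
new amp(|10⟩) = (1)·a = -0.05003
new amp(|11⟩) = (1/√2 + (1/√2)i)·b = (0.37 + 0.8932i)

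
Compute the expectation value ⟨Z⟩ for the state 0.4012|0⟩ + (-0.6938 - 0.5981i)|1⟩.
-0.6781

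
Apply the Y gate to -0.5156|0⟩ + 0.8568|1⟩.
-0.8568i|0⟩ - 0.5156i|1⟩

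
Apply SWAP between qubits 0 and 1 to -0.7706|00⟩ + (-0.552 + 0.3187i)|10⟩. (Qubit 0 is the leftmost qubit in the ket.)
-0.7706|00⟩ + (-0.552 + 0.3187i)|01⟩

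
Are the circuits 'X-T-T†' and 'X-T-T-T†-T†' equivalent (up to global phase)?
Yes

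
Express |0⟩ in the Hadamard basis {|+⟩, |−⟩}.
1/√2|+⟩ + 1/√2|−⟩

With |ψ⟩ = α|0⟩ + β|1⟩, the Hadamard-basis coefficients are ⟨+|ψ⟩ = (α + β)/√2 and ⟨−|ψ⟩ = (α − β)/√2.
Here α = 1, β = 0: (α + β)/√2 = 1/√2, (α − β)/√2 = 1/√2.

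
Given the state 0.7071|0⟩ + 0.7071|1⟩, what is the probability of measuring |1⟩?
0.5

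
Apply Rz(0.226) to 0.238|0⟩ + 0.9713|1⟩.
(0.2365 - 0.02684i)|0⟩ + (0.9651 + 0.1095i)|1⟩

Rz(0.226) = [[e^(−iθ/2), 0], [0, e^(iθ/2)]] with e^(±iθ/2) = cos(θ/2) ± i·sin(θ/2); θ = 0.226, cos(θ/2) ≈ 0.993622, sin(θ/2) ≈ 0.11276.
With a = amp(|0⟩) = 0.238 and b = amp(|1⟩) = 0.9713:
new amp(|0⟩) = (0.993622 - 0.11276i)·a = (0.2365 - 0.02684i)
new amp(|1⟩) = (0.993622 + 0.11276i)·b = (0.9651 + 0.1095i)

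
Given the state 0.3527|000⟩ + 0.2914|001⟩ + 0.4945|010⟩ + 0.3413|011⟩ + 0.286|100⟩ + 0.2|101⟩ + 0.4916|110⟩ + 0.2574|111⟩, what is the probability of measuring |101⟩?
0.04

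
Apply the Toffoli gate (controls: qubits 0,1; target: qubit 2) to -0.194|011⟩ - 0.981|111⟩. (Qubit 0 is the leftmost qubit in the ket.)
-0.194|011⟩ - 0.981|110⟩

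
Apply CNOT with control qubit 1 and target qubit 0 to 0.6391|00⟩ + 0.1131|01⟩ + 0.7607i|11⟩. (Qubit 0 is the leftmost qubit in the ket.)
0.6391|00⟩ + 0.7607i|01⟩ + 0.1131|11⟩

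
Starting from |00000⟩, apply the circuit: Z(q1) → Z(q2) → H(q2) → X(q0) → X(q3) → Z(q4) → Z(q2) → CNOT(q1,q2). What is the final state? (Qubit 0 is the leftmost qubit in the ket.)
1/√2|10010⟩ - 1/√2|10110⟩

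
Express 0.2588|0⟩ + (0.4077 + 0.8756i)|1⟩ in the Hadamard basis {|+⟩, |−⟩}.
(0.4713 + 0.6191i)|+⟩ + (-0.1053 - 0.6191i)|−⟩

With |ψ⟩ = α|0⟩ + β|1⟩, the Hadamard-basis coefficients are ⟨+|ψ⟩ = (α + β)/√2 and ⟨−|ψ⟩ = (α − β)/√2.
Here α = 0.2588, β = (0.4077 + 0.8756i): (α + β)/√2 = (0.4713 + 0.6191i), (α − β)/√2 = (-0.1053 - 0.6191i).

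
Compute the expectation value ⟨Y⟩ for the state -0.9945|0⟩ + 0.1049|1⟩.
0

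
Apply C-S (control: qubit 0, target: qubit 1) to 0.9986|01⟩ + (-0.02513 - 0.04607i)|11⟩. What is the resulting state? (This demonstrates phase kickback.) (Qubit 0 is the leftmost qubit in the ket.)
0.9986|01⟩ + (0.04607 - 0.02513i)|11⟩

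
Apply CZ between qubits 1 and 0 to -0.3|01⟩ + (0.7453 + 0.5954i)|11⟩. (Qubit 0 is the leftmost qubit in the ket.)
-0.3|01⟩ + (-0.7453 - 0.5954i)|11⟩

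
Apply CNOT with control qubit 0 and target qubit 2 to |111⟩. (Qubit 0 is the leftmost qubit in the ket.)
|110⟩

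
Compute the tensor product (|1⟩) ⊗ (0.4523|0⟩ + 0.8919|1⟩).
0.4523|10⟩ + 0.8919|11⟩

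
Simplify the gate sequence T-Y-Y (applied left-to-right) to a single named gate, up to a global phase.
T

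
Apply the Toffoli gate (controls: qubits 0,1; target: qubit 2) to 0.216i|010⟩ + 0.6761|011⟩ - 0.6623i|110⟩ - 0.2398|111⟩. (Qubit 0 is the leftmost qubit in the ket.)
0.216i|010⟩ + 0.6761|011⟩ - 0.2398|110⟩ - 0.6623i|111⟩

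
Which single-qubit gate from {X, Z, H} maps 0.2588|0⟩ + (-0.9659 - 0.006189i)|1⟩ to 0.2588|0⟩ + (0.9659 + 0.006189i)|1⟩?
Z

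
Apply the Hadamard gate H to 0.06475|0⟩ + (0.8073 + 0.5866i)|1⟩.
(0.6166 + 0.4148i)|0⟩ + (-0.5251 - 0.4148i)|1⟩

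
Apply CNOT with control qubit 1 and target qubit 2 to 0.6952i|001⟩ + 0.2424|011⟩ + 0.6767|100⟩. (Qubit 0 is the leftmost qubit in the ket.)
0.6952i|001⟩ + 0.2424|010⟩ + 0.6767|100⟩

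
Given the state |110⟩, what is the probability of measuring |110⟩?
1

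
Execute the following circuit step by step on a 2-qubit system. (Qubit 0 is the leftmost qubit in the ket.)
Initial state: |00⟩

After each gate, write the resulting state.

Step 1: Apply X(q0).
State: |10⟩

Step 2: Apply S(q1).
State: |10⟩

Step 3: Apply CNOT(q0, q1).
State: |11⟩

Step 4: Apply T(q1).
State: (1/√2 + (1/√2)i)|11⟩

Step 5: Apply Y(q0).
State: (1/√2 - (1/√2)i)|01⟩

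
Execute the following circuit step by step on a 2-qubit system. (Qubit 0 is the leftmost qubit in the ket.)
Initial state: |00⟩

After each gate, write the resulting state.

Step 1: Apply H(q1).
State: 1/√2|00⟩ + 1/√2|01⟩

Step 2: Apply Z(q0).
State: 1/√2|00⟩ + 1/√2|01⟩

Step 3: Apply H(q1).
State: |00⟩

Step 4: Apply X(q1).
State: |01⟩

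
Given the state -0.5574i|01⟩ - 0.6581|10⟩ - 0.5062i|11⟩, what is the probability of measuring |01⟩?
0.3107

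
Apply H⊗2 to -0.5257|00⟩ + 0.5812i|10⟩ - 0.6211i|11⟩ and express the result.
(-0.2629 - 0.01995i)|00⟩ + (-0.2629 + 0.6012i)|01⟩ + (-0.2629 + 0.01995i)|10⟩ + (-0.2629 - 0.6012i)|11⟩

H⊗2 gives amp(|y⟩) = (1/2) Σ_x (−1)^(x·y) amp(|x⟩), where x·y is the number of positions in which both x and y have a 1.
|00⟩: (-0.5257 + 0.5812i - 0.6211i)/2 = (-0.2629 - 0.01995i)
|01⟩: (-0.5257 + 0.5812i + 0.6211i)/2 = (-0.2629 + 0.6012i)
|10⟩: (-0.5257 - 0.5812i + 0.6211i)/2 = (-0.2629 + 0.01995i)
|11⟩: (-0.5257 - 0.5812i - 0.6211i)/2 = (-0.2629 - 0.6012i)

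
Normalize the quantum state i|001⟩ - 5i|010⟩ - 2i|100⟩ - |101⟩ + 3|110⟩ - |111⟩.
0.1562i|001⟩ - 0.7809i|010⟩ - 0.3123i|100⟩ - 0.1562|101⟩ + 0.4685|110⟩ - 0.1562|111⟩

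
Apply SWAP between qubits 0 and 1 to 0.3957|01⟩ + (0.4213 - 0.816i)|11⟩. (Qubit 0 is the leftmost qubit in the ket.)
0.3957|10⟩ + (0.4213 - 0.816i)|11⟩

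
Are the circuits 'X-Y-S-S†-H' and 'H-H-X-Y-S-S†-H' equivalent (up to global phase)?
Yes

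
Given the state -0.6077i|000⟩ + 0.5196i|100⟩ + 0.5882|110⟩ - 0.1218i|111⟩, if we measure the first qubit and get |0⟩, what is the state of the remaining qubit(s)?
-i|00⟩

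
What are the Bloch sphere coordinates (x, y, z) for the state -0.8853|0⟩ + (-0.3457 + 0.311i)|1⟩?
(0.6121, -0.5507, 0.5675)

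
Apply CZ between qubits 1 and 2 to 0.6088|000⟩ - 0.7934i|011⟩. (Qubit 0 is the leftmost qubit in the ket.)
0.6088|000⟩ + 0.7934i|011⟩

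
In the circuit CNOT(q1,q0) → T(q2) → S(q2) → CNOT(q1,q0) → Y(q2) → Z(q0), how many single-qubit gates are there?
4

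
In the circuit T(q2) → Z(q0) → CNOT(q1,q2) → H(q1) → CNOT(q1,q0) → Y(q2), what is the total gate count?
6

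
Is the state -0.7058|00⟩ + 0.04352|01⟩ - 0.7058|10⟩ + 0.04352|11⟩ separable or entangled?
Separable

Writing the state as a|00⟩ + b|01⟩ + c|10⟩ + d|11⟩, it is a product state iff ad − bc = 0.
Here (a, b, c, d) = (-0.7058, 0.04352, -0.7058, 0.04352): ad − bc = (-0.7058)(0.04352) − (0.04352)(-0.7058) = 0, so the state is separable.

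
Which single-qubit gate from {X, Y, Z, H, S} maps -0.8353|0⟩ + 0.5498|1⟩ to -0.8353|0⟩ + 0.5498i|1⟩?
S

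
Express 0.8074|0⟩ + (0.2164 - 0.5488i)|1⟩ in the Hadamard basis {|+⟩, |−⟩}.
(0.7239 - 0.3881i)|+⟩ + (0.4179 + 0.3881i)|−⟩

With |ψ⟩ = α|0⟩ + β|1⟩, the Hadamard-basis coefficients are ⟨+|ψ⟩ = (α + β)/√2 and ⟨−|ψ⟩ = (α − β)/√2.
Here α = 0.8074, β = (0.2164 - 0.5488i): (α + β)/√2 = (0.7239 - 0.3881i), (α − β)/√2 = (0.4179 + 0.3881i).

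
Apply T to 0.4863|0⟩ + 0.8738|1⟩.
0.4863|0⟩ + (0.6179 + 0.6179i)|1⟩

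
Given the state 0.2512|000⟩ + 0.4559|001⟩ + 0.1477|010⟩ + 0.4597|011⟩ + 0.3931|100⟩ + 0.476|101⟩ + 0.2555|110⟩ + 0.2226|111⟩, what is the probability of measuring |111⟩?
0.04955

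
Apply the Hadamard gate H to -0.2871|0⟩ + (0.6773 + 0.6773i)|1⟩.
(0.2759 + 0.4789i)|0⟩ + (-0.6819 - 0.4789i)|1⟩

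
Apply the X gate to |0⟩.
|1⟩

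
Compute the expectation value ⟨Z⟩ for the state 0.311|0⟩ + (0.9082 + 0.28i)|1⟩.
-0.8065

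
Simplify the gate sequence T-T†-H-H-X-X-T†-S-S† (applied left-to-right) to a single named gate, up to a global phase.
T†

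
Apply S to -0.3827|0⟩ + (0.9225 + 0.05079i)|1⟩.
-0.3827|0⟩ + (-0.05079 + 0.9225i)|1⟩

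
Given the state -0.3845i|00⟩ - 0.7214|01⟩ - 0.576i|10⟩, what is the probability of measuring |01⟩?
0.5204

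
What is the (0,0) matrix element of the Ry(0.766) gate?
0.9275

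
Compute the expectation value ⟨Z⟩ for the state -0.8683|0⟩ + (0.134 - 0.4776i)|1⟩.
0.5079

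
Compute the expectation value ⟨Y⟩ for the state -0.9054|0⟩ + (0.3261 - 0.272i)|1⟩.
0.4925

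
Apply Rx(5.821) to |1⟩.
-0.229i|0⟩ - 0.9734|1⟩

Rx(5.821) = [[cos(θ/2), −i·sin(θ/2)], [−i·sin(θ/2), cos(θ/2)]]; θ = 5.821, cos(θ/2) ≈ -0.973417, sin(θ/2) ≈ 0.229041.
With a = amp(|0⟩) = 0 and b = amp(|1⟩) = 1:
new amp(|0⟩) = (-0.973417)·a + (-0.229041i)·b = -0.229i
new amp(|1⟩) = (-0.229041i)·a + (-0.973417)·b = -0.9734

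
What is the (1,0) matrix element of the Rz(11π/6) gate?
0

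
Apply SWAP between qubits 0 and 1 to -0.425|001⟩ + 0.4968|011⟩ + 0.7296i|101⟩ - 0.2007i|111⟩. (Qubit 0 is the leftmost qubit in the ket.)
-0.425|001⟩ + 0.7296i|011⟩ + 0.4968|101⟩ - 0.2007i|111⟩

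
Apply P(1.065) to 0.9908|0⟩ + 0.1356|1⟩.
0.9908|0⟩ + (0.0657 + 0.1186i)|1⟩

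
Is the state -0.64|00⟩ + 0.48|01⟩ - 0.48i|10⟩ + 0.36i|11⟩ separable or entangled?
Separable

Writing the state as a|00⟩ + b|01⟩ + c|10⟩ + d|11⟩, it is a product state iff ad − bc = 0.
Here (a, b, c, d) = (-0.64, 0.48, -0.48i, 0.36i): ad − bc = (-0.64)(0.36i) − (0.48)(-0.48i) = 0, so the state is separable.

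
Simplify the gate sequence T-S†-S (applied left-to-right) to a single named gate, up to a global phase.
T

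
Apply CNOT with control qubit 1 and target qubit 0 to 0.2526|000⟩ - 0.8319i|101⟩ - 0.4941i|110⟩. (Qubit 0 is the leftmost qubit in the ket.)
0.2526|000⟩ - 0.4941i|010⟩ - 0.8319i|101⟩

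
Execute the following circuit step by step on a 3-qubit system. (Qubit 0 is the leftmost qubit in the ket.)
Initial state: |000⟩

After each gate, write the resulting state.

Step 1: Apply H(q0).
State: 1/√2|000⟩ + 1/√2|100⟩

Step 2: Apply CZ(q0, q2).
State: 1/√2|000⟩ + 1/√2|100⟩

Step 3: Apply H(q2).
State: 1/2|000⟩ + 1/2|001⟩ + 1/2|100⟩ + 1/2|101⟩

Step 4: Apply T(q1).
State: 1/2|000⟩ + 1/2|001⟩ + 1/2|100⟩ + 1/2|101⟩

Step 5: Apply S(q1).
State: 1/2|000⟩ + 1/2|001⟩ + 1/2|100⟩ + 1/2|101⟩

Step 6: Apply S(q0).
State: 1/2|000⟩ + 1/2|001⟩ + (1/2)i|100⟩ + (1/2)i|101⟩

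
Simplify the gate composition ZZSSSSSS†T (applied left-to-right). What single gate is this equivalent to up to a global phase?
T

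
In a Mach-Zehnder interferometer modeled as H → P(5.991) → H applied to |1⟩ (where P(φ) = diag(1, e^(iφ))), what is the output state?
(0.02119 + 0.144i)|0⟩ + (0.9788 - 0.144i)|1⟩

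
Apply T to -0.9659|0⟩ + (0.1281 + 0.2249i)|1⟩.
-0.9659|0⟩ + (-0.06845 + 0.2496i)|1⟩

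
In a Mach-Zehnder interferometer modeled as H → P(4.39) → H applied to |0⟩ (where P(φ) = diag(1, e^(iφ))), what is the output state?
(0.3416 - 0.4742i)|0⟩ + (0.6584 + 0.4742i)|1⟩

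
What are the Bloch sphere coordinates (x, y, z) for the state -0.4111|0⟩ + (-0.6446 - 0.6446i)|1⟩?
(0.53, 0.53, -0.662)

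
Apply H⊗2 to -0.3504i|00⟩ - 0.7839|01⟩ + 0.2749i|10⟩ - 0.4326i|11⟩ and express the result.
(-0.392 - 0.2541i)|00⟩ + (0.392 + 0.1786i)|01⟩ + (-0.392 - 0.09635i)|10⟩ + (0.392 - 0.529i)|11⟩

H⊗2 gives amp(|y⟩) = (1/2) Σ_x (−1)^(x·y) amp(|x⟩), where x·y is the number of positions in which both x and y have a 1.
|00⟩: (-0.3504i - 0.7839 + 0.2749i - 0.4326i)/2 = (-0.392 - 0.2541i)
|01⟩: (-0.3504i + 0.7839 + 0.2749i + 0.4326i)/2 = (0.392 + 0.1786i)
|10⟩: (-0.3504i - 0.7839 - 0.2749i + 0.4326i)/2 = (-0.392 - 0.09635i)
|11⟩: (-0.3504i + 0.7839 - 0.2749i - 0.4326i)/2 = (0.392 - 0.529i)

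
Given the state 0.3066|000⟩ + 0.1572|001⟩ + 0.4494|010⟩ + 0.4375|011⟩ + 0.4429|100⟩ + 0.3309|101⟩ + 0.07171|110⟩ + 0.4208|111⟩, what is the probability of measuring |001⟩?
0.02471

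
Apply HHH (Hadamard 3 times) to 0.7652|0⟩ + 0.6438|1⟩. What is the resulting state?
0.9963|0⟩ + 0.08584|1⟩

H² = I, so H^3 = H: a single Hadamard. With (a, b) = (0.7652, 0.6438), H gives ((a + b)/√2, (a − b)/√2) = (0.9963, 0.08584).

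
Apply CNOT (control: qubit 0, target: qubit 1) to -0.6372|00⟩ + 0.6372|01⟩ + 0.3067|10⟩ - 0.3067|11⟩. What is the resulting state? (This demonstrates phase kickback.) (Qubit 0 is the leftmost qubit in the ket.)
-0.6372|00⟩ + 0.6372|01⟩ - 0.3067|10⟩ + 0.3067|11⟩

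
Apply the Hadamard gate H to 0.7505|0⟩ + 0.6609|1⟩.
0.998|0⟩ + 0.06336|1⟩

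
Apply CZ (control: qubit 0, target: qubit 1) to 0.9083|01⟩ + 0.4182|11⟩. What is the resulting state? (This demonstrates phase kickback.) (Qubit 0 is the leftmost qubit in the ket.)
0.9083|01⟩ - 0.4182|11⟩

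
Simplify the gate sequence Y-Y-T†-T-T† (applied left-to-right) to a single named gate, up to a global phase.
T†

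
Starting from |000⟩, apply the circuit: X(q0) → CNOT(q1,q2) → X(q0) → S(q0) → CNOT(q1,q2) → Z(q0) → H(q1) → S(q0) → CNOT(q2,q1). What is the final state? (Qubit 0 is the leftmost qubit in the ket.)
1/√2|000⟩ + 1/√2|010⟩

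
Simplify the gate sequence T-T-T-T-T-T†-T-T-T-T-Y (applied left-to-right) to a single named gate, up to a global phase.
Y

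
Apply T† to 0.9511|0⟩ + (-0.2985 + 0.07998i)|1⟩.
0.9511|0⟩ + (-0.1545 + 0.2676i)|1⟩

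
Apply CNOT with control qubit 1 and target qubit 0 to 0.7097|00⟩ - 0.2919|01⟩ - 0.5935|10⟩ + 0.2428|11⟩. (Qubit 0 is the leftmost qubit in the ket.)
0.7097|00⟩ + 0.2428|01⟩ - 0.5935|10⟩ - 0.2919|11⟩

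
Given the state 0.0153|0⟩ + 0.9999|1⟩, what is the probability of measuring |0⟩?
0.0002341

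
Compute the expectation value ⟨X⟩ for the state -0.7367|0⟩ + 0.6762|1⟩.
-0.9963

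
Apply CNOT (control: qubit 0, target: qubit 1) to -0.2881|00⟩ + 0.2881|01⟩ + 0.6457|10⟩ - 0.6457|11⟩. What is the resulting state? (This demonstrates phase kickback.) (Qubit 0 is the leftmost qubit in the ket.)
-0.2881|00⟩ + 0.2881|01⟩ - 0.6457|10⟩ + 0.6457|11⟩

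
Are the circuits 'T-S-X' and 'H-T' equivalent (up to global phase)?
No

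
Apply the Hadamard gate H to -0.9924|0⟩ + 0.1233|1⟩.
-0.6145|0⟩ - 0.7889|1⟩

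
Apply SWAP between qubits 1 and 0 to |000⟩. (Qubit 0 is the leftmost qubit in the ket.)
|000⟩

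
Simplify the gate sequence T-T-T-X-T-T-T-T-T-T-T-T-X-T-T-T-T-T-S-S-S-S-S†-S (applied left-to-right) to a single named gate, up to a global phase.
I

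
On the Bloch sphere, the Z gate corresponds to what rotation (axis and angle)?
Rotation by π around the z-axis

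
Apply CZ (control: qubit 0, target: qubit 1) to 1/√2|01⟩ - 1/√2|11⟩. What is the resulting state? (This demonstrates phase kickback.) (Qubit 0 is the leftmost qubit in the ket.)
1/√2|01⟩ + 1/√2|11⟩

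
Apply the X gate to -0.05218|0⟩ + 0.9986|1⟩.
0.9986|0⟩ - 0.05218|1⟩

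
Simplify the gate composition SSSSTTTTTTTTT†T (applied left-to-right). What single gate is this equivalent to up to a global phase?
I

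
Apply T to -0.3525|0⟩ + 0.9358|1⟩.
-0.3525|0⟩ + (0.6617 + 0.6617i)|1⟩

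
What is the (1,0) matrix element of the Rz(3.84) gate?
0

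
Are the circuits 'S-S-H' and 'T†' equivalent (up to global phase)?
No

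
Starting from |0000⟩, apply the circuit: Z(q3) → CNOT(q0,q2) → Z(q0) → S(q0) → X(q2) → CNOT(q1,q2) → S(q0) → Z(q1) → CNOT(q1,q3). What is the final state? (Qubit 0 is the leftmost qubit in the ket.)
|0010⟩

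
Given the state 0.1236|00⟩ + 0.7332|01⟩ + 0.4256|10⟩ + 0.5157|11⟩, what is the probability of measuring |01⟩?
0.5376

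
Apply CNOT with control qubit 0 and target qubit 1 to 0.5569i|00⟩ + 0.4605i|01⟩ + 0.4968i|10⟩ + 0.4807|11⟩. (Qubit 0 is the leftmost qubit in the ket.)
0.5569i|00⟩ + 0.4605i|01⟩ + 0.4807|10⟩ + 0.4968i|11⟩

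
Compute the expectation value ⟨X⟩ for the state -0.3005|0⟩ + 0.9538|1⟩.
-0.5732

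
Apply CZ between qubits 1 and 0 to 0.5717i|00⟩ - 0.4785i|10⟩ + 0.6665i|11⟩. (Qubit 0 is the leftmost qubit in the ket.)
0.5717i|00⟩ - 0.4785i|10⟩ - 0.6665i|11⟩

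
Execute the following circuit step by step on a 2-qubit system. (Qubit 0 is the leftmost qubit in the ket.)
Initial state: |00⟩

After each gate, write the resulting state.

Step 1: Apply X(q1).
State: |01⟩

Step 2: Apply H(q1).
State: 1/√2|00⟩ - 1/√2|01⟩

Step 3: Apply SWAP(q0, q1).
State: 1/√2|00⟩ - 1/√2|10⟩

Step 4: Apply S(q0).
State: 1/√2|00⟩ - (1/√2)i|10⟩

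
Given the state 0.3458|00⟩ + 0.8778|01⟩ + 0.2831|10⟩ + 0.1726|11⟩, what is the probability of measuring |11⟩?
0.02979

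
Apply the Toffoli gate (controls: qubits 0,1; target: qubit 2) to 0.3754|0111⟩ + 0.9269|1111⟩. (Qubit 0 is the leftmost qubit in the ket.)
0.3754|0111⟩ + 0.9269|1101⟩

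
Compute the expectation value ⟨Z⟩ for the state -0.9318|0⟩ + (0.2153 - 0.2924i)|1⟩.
0.7364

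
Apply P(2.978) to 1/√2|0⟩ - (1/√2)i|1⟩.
1/√2|0⟩ + (0.1152 + 0.6977i)|1⟩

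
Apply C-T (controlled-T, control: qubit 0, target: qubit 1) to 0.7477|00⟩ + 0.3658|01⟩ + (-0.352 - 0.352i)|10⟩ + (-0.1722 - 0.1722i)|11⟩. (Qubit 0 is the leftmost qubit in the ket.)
0.7477|00⟩ + 0.3658|01⟩ + (-0.352 - 0.352i)|10⟩ - 0.2435i|11⟩

C-T leaves the control-|0⟩ kets |00⟩, |01⟩ unchanged and applies T to qubit 1 on the control-|1⟩ pair (|10⟩, |11⟩).
T = [[1, 0], [0, (1/√2 + (1/√2)i)]].
With a = amp(|10⟩) = (-0.352 - 0.352i) and b = amp(|11⟩) = (-0.1722 - 0.1722i):
new amp(|10⟩) = (1)·a = (-0.352 - 0.352i)
new amp(|11⟩) = (1/√2 + (1/√2)i)·b = -0.2435i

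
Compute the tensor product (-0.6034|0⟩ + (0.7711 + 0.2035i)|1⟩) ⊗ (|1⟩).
-0.6034|01⟩ + (0.7711 + 0.2035i)|11⟩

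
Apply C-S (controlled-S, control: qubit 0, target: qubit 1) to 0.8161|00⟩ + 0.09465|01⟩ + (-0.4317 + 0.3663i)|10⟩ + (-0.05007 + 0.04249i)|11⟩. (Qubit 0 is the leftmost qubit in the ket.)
0.8161|00⟩ + 0.09465|01⟩ + (-0.4317 + 0.3663i)|10⟩ + (-0.04249 - 0.05007i)|11⟩

C-S leaves the control-|0⟩ kets |00⟩, |01⟩ unchanged and applies S to qubit 1 on the control-|1⟩ pair (|10⟩, |11⟩).
S = [[1, 0], [0, i]].
With a = amp(|10⟩) = (-0.4317 + 0.3663i) and b = amp(|11⟩) = (-0.05007 + 0.04249i):
new amp(|10⟩) = (1)·a = (-0.4317 + 0.3663i)
new amp(|11⟩) = (i)·b = (-0.04249 - 0.05007i)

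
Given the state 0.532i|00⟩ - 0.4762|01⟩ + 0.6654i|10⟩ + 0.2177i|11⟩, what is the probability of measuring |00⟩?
0.283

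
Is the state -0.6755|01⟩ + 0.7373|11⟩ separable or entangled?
Separable

Writing the state as a|00⟩ + b|01⟩ + c|10⟩ + d|11⟩, it is a product state iff ad − bc = 0.
Here (a, b, c, d) = (0, -0.6755, 0, 0.7373): ad − bc = (0)(0.7373) − (-0.6755)(0) = 0, so the state is separable.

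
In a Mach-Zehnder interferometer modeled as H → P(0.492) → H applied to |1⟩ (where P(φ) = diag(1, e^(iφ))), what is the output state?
(0.05931 - 0.2362i)|0⟩ + (0.9407 + 0.2362i)|1⟩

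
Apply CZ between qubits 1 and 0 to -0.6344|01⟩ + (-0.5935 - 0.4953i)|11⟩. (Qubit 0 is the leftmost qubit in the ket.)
-0.6344|01⟩ + (0.5935 + 0.4953i)|11⟩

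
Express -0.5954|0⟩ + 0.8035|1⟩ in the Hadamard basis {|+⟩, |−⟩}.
0.1471|+⟩ - 0.9892|−⟩

With |ψ⟩ = α|0⟩ + β|1⟩, the Hadamard-basis coefficients are ⟨+|ψ⟩ = (α + β)/√2 and ⟨−|ψ⟩ = (α − β)/√2.
Here α = -0.5954, β = 0.8035: (α + β)/√2 = 0.1471, (α − β)/√2 = -0.9892.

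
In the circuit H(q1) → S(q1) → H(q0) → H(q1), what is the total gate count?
4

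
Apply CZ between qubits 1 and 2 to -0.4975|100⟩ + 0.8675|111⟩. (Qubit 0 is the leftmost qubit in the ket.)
-0.4975|100⟩ - 0.8675|111⟩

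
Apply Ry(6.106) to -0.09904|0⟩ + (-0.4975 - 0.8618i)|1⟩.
(0.1427 + 0.07625i)|0⟩ + (0.4868 + 0.8584i)|1⟩

Ry(6.106) = [[cos(θ/2), −sin(θ/2)], [sin(θ/2), cos(θ/2)]]; θ = 6.106, cos(θ/2) ≈ -0.996078, sin(θ/2) ≈ 0.0884768.
With a = amp(|0⟩) = -0.09904 and b = amp(|1⟩) = (-0.4975 - 0.8618i):
new amp(|0⟩) = (-0.996078)·a + (-0.0884768)·b = (0.1427 + 0.07625i)
new amp(|1⟩) = (0.0884768)·a + (-0.996078)·b = (0.4868 + 0.8584i)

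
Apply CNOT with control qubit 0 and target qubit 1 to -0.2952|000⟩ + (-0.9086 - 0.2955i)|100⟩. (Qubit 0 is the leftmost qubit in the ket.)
-0.2952|000⟩ + (-0.9086 - 0.2955i)|110⟩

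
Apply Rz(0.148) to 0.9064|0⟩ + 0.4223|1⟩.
(0.9039 - 0.06701i)|0⟩ + (0.4211 + 0.03122i)|1⟩

Rz(0.148) = [[e^(−iθ/2), 0], [0, e^(iθ/2)]] with e^(±iθ/2) = cos(θ/2) ± i·sin(θ/2); θ = 0.148, cos(θ/2) ≈ 0.997263, sin(θ/2) ≈ 0.0739325.
With a = amp(|0⟩) = 0.9064 and b = amp(|1⟩) = 0.4223:
new amp(|0⟩) = (0.997263 - 0.0739325i)·a = (0.9039 - 0.06701i)
new amp(|1⟩) = (0.997263 + 0.0739325i)·b = (0.4211 + 0.03122i)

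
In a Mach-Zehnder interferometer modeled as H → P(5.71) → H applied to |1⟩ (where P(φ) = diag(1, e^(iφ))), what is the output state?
(0.07991 + 0.2712i)|0⟩ + (0.9201 - 0.2712i)|1⟩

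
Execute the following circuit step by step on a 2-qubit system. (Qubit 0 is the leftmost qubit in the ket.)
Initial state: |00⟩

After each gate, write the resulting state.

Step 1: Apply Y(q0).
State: i|10⟩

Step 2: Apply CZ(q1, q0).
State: i|10⟩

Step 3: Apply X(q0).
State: i|00⟩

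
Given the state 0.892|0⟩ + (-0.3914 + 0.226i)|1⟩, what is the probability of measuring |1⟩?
0.2043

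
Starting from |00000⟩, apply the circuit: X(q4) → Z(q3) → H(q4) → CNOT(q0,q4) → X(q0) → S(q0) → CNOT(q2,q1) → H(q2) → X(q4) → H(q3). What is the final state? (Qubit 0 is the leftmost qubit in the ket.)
-(1/√8)i|10000⟩ + (1/√8)i|10001⟩ - (1/√8)i|10010⟩ + (1/√8)i|10011⟩ - (1/√8)i|10100⟩ + (1/√8)i|10101⟩ - (1/√8)i|10110⟩ + (1/√8)i|10111⟩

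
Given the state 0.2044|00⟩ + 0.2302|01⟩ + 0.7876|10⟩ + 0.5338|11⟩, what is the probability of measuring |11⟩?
0.2849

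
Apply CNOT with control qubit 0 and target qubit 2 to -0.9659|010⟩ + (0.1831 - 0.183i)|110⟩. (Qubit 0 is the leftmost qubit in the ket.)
-0.9659|010⟩ + (0.1831 - 0.183i)|111⟩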